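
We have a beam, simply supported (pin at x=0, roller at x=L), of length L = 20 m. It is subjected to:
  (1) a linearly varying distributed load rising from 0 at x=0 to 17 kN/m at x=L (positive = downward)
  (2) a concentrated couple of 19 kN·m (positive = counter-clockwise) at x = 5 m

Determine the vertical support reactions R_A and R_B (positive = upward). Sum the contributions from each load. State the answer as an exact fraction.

R_A = 3457/60 kN, R_B = 6743/60 kN

Load 1 — triangular load w₀=17 kN/m (0→w₀ over full span):
  R_A = w₀L/6 = 17·20/6 = 170/3 kN
  R_B = w₀L/3 = 17·20/3 = 340/3 kN
Load 2 — applied couple M₀=19 kN·m at a=5 m (b=L-a=15):
  R_A = M₀/L = 19/20 kN
  R_B = -M₀/L = -19/20 kN
Superposition: R_A = 3457/60 kN, R_B = 6743/60 kN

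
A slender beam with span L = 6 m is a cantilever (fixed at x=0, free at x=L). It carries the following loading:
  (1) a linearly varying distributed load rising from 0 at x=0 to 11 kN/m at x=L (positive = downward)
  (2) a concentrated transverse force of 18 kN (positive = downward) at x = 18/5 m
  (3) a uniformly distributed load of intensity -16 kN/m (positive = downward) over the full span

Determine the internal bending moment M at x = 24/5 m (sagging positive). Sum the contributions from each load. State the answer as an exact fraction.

M(24/5) = 516/125 kN·m

Load 1 — triangular load w₀=11 kN/m (0→w₀ over full span):
  M_1 = w₀Lx/2 - w₀L²/3 - w₀x³/(6L) = 11·6·(24/5)/2 - 11·6²/3 - 11·(24/5)³/(6·6) = -924/125 kN·m
Load 2 — point force P=18 kN at a=18/5 m (b=L-a=12/5):
  M_2 = 0  [x>a] = 0 kN·m
Load 3 — uniform load w=-16 kN/m over full span:
  M_3 = -w(L-x)²/2 = -(-16)·(6-(24/5))²/2 = 288/25 kN·m
Superposition: M = Σ M_i = 516/125 kN·m ≈ 4.128000 kN·m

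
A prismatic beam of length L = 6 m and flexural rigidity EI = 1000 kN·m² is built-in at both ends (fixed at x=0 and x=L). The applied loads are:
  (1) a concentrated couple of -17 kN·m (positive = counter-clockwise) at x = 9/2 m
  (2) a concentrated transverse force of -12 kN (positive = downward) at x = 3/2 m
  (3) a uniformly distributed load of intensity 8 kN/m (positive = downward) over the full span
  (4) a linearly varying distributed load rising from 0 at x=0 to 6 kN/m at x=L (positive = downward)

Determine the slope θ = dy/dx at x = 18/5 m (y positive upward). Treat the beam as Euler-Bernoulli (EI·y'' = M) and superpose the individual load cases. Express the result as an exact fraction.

θ(18/5) = 11889/2500000 rad

Load 1 — applied couple M₀=-17 kN·m at a=9/2 m (b=L-a=3/2):
  θ_1 = (R_Ax²/2 - M_Ax)/EI  [x≤a] with R_A=-51/16, M_A=-85/16 = ((-51/16)·(18/5)²/2 - (-85/16)·(18/5))/1000 = -153/100000 rad
Load 2 — point force P=-12 kN at a=3/2 m (b=L-a=9/2):
  θ_2 = Pa²(L-x)(2bL-(3b+a)(L-x))/(2L³EI)  [x>a] = (-12)·(3/2)²·(6-(18/5))·(2·(9/2)·6-(3·(9/2)+(3/2))·(6-(18/5)))/(2·6³·1000) = -27/10000 rad
Load 3 — uniform load w=8 kN/m over full span:
  θ_3 = -wx(L-x)(L-2x)/(12EI) = -8·(18/5)·(6-(18/5))·(6-2·(18/5))/(12·1000) = 108/15625 rad
Load 4 — triangular load w₀=6 kN/m (0→w₀ over full span):
  θ_4 = -w₀(2x(L-x)(L-2x)(x+2L)+x²(L-x)²)/(120LEI) = -6·(2·(18/5)·(6-(18/5))·(6-2·(18/5))·((18/5)+2·6)+(18/5)²·(6-(18/5))²)/(120·6·1000) = 162/78125 rad
Superposition: θ = Σ θ_i = 11889/2500000 rad ≈ 0.004756 rad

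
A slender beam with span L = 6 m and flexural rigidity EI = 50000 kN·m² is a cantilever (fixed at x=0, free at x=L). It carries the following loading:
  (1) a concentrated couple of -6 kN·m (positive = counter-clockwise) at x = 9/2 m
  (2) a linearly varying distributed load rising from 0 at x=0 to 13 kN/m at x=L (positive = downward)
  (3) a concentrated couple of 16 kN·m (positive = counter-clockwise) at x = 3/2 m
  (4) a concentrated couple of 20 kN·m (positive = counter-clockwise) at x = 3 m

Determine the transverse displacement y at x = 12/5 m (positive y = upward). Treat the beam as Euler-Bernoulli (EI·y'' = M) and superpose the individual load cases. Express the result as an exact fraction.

y(12/5) = -2194857/390625000 m

Load 1 — applied couple M₀=-6 kN·m at a=9/2 m (b=L-a=3/2):
  y_1 = M₀x²/(2EI)  [x≤a] = (-6)·(12/5)²/(2·50000) = -27/78125 m
Load 2 — triangular load w₀=13 kN/m (0→w₀ over full span):
  y_2 = (w₀Lx³/12-w₀L²x²/6-w₀x⁵/(120L))/EI = (13·6·(12/5)³/12-13·6²·(12/5)²/6-13·(12/5)⁵/(120·6))/50000 = -352404/48828125 m
Load 3 — applied couple M₀=16 kN·m at a=3/2 m (b=L-a=9/2):
  y_3 = M₀a(2x-a)/(2EI)  [x>a] = 16·(3/2)·(2·(12/5)-(3/2))/(2·50000) = 99/125000 m
Load 4 — applied couple M₀=20 kN·m at a=3 m (b=L-a=3):
  y_4 = M₀x²/(2EI)  [x≤a] = 20·(12/5)²/(2·50000) = 18/15625 m
Superposition: y = Σ y_i = -2194857/390625000 m ≈ -0.005619 m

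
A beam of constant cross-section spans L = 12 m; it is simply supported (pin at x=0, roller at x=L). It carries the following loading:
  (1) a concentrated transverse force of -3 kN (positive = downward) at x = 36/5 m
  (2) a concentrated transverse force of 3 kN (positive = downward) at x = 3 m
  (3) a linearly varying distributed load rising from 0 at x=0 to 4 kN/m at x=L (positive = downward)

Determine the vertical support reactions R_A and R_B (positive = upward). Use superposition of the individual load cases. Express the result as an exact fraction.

R_A = 181/20 kN, R_B = 299/20 kN

Load 1 — point force P=-3 kN at a=36/5 m (b=L-a=24/5):
  R_A = Pb/L = (-3)·(24/5)/12 = -6/5 kN
  R_B = Pa/L = (-3)·(36/5)/12 = -9/5 kN
Load 2 — point force P=3 kN at a=3 m (b=L-a=9):
  R_A = Pb/L = 3·9/12 = 9/4 kN
  R_B = Pa/L = 3·3/12 = 3/4 kN
Load 3 — triangular load w₀=4 kN/m (0→w₀ over full span):
  R_A = w₀L/6 = 4·12/6 = 8 kN
  R_B = w₀L/3 = 4·12/3 = 16 kN
Superposition: R_A = 181/20 kN, R_B = 299/20 kN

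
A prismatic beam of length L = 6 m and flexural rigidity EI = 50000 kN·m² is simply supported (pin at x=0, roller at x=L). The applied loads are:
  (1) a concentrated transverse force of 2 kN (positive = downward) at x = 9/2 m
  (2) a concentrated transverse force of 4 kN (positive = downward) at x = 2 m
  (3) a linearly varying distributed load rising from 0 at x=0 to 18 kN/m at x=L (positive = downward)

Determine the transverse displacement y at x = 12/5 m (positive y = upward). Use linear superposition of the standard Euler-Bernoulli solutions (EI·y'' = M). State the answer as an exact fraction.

y(12/5) = -10174291/3125000000 m

Load 1 — point force P=2 kN at a=9/2 m (b=L-a=3/2):
  y_1 = -Pbx(L²-b²-x²)/(6LEI)  [x≤a] = -2·(3/2)·(12/5)·(6²-(3/2)²-(12/5)²)/(6·6·50000) = -2799/25000000 m
Load 2 — point force P=4 kN at a=2 m (b=L-a=4):
  y_2 = -Pa(L-x)(2Lx-a²-x²)/(6LEI)  [x>a] = -4·2·(6-(12/5))·(2·6·(12/5)-2²-(12/5)²)/(6·6·50000) = -119/390625 m
Load 3 — triangular load w₀=18 kN/m (0→w₀ over full span):
  y_3 = -w₀x(7L⁴-10L²x²+3x⁴)/(360LEI) = -18·(12/5)·(7·6⁴-10·6²·(12/5)²+3·(12/5)⁴)/(360·6·50000) = -277263/97656250 m
Superposition: y = Σ y_i = -10174291/3125000000 m ≈ -0.003256 m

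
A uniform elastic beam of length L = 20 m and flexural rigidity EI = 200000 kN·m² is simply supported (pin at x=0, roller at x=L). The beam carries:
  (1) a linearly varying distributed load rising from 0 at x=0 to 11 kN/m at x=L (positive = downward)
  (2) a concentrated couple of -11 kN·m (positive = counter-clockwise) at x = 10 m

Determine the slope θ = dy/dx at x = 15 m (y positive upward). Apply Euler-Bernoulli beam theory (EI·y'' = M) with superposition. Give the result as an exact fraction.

θ(15) = 72347/11520000 rad

Load 1 — triangular load w₀=11 kN/m (0→w₀ over full span):
  θ_1 = -w₀(7L⁴-30L²x²+15x⁴)/(360LEI) = -11·(7·20⁴-30·20²·15²+15·15⁴)/(360·20·200000) = 14443/2304000 rad
Load 2 — applied couple M₀=-11 kN·m at a=10 m (b=L-a=10):
  θ_2 = (M₀x²/(2L)-M₀(x-a)+C₁)/EI  [x>a] with C₁=M₀(3b²-L²)/(6L)=55/6 = ((-11)·15²/(2·20)-(-11)·(15-10)+(55/6))/200000 = 11/960000 rad
Superposition: θ = Σ θ_i = 72347/11520000 rad ≈ 0.006280 rad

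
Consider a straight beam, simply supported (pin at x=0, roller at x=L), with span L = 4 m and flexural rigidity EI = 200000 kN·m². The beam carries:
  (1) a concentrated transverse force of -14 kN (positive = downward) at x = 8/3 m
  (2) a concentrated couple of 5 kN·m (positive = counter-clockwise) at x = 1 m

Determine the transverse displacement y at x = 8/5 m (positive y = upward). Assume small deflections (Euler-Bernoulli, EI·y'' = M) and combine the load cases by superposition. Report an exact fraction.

y(8/5) = 367193/4050000000 m

Load 1 — point force P=-14 kN at a=8/3 m (b=L-a=4/3):
  y_1 = -Pbx(L²-b²-x²)/(6LEI)  [x≤a] = -(-14)·(4/3)·(8/5)·(4²-(4/3)²-(8/5)²)/(6·4·200000) = 2296/31640625 m
Load 2 — applied couple M₀=5 kN·m at a=1 m (b=L-a=3):
  y_2 = (M₀x³/(6L)-M₀(x-a)²/2+C₁x)/EI  [x>a] with C₁=M₀(3b²-L²)/(6L)=55/24 = (5·(8/5)³/(6·4)-5·((8/5)-1)²/2+(55/24)·(8/5))/200000 = 181/10000000 m
Superposition: y = Σ y_i = 367193/4050000000 m ≈ 0.000091 m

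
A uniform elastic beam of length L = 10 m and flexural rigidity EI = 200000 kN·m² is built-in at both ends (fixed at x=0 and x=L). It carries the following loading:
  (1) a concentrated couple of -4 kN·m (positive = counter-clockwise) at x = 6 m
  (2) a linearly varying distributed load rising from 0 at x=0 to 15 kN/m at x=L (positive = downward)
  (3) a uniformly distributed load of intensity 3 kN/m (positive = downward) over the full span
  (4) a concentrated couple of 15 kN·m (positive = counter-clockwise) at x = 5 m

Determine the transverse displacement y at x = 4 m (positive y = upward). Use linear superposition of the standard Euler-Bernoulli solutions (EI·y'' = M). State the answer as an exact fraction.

y(4) = -15419/12500000 m

Load 1 — applied couple M₀=-4 kN·m at a=6 m (b=L-a=4):
  y_1 = (R_Ax³/6 - M_Ax²/2)/EI  [x≤a] with R_A=-72/125, M_A=-32/25 = ((-72/125)·4³/6 - (-32/25)·4²/2)/200000 = 8/390625 m
Load 2 — triangular load w₀=15 kN/m (0→w₀ over full span):
  y_2 = -w₀x²(L-x)²(x+2L)/(120LEI) = -15·4²·(10-4)²·(4+2·10)/(120·10·200000) = -27/31250 m
Load 3 — uniform load w=3 kN/m over full span:
  y_3 = -wx²(L-x)²/(24EI) = -3·4²·(10-4)²/(24·200000) = -9/25000 m
Load 4 — applied couple M₀=15 kN·m at a=5 m (b=L-a=5):
  y_4 = (R_Ax³/6 - M_Ax²/2)/EI  [x≤a] with R_A=9/4, M_A=15/4 = ((9/4)·4³/6 - (15/4)·4²/2)/200000 = -3/100000 m
Superposition: y = Σ y_i = -15419/12500000 m ≈ -0.001234 m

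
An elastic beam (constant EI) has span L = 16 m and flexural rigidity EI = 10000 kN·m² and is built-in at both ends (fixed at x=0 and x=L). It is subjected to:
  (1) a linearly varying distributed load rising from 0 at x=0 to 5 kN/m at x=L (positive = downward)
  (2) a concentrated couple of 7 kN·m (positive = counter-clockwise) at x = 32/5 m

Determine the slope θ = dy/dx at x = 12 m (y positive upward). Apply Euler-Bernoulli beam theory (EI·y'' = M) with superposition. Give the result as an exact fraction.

θ(12) = 122/15625 rad

Load 1 — triangular load w₀=5 kN/m (0→w₀ over full span):
  θ_1 = -w₀(2x(L-x)(L-2x)(x+2L)+x²(L-x)²)/(120LEI) = -5·(2·12·(16-12)·(16-2·12)·(12+2·16)+12²·(16-12)²)/(120·16·10000) = 41/5000 rad
Load 2 — applied couple M₀=7 kN·m at a=32/5 m (b=L-a=48/5):
  θ_2 = (R_Ax²/2 - M_Ax - M₀(x-a))/EI  [x>a] with R_A=63/100, M_A=21/25 = ((63/100)·12²/2 - (21/25)·12 - 7·(12-(32/5)))/10000 = -49/125000 rad
Superposition: θ = Σ θ_i = 122/15625 rad ≈ 0.007808 rad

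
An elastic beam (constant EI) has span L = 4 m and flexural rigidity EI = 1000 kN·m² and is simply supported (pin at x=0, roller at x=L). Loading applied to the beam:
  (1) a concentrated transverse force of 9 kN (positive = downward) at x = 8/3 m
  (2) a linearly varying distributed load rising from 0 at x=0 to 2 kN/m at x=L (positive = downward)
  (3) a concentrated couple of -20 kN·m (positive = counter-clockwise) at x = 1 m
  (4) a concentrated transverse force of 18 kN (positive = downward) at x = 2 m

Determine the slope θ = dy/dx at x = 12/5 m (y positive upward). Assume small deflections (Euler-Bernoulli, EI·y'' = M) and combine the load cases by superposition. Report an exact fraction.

Load 1 — point force P=9 kN at a=8/3 m (b=L-a=4/3):
  θ_1 = -Pb(L²-b²-3x²)/(6LEI)  [x≤a] = -9·(4/3)·(4²-(4/3)²-3·(12/5)²)/(6·4·1000) = 43/28125 rad
Load 2 — triangular load w₀=2 kN/m (0→w₀ over full span):
  θ_2 = -w₀(7L⁴-30L²x²+15x⁴)/(360LEI) = -2·(7·4⁴-30·4²·(12/5)²+15·(12/5)⁴)/(360·4·1000) = 464/703125 rad
Load 3 — applied couple M₀=-20 kN·m at a=1 m (b=L-a=3):
  θ_3 = (M₀x²/(2L)-M₀(x-a)+C₁)/EI  [x>a] with C₁=M₀(3b²-L²)/(6L)=-55/6 = ((-20)·(12/5)²/(2·4)-(-20)·((12/5)-1)+(-55/6))/1000 = 133/30000 rad
Load 4 — point force P=18 kN at a=2 m (b=L-a=2):
  θ_4 = -Pa(2L²-6Lx+3x²+a²)/(6LEI)  [x>a] = -18·2·(2·4²-6·4·(12/5)+3·(12/5)²+2²)/(6·4·1000) = 81/12500 rad
Superposition: θ = Σ θ_i = 49133/3750000 rad ≈ 0.013102 rad

θ(12/5) = 49133/3750000 rad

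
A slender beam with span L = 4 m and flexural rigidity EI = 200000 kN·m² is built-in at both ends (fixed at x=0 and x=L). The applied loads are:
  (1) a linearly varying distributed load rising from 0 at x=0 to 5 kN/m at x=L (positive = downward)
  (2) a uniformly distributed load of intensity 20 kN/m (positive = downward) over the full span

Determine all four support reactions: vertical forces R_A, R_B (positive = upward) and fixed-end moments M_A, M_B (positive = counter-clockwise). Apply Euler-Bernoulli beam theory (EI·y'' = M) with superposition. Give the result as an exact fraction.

R_A = 43 kN, M_A = 88/3 kN·m, R_B = 47 kN, M_B = -92/3 kN·m

Load 1 — triangular load w₀=5 kN/m (0→w₀ over full span):
  R_A = 3w₀L/20 = 3·5·4/20 = 3 kN
  M_A = w₀L²/30 = 5·4²/30 = 8/3 kN·m
  R_B = 7w₀L/20 = 7·5·4/20 = 7 kN
  M_B = -w₀L²/20 = -5·4²/20 = -4 kN·m
Load 2 — uniform load w=20 kN/m over full span:
  R_A = wL/2 = 20·4/2 = 40 kN
  M_A = wL²/12 = 20·4²/12 = 80/3 kN·m
  R_B = wL/2 = 20·4/2 = 40 kN
  M_B = -wL²/12 = -20·4²/12 = -80/3 kN·m
Superposition: R_A = 43 kN, M_A = 88/3 kN·m, R_B = 47 kN, M_B = -92/3 kN·m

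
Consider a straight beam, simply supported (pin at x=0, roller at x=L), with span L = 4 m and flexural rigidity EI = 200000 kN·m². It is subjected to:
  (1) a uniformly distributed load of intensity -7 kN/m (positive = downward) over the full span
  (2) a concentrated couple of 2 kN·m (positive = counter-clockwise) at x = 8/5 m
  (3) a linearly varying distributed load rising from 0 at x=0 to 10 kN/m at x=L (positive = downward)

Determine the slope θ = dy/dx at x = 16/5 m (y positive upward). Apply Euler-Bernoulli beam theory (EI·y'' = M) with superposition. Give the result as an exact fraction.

θ(16/5) = -16/703125 rad

Load 1 — uniform load w=-7 kN/m over full span:
  θ_1 = -w(L³-6Lx²+4x³)/(24EI) = -(-7)·(4³-6·4·(16/5)²+4·(16/5)³)/(24·200000) = -231/3125000 rad
Load 2 — applied couple M₀=2 kN·m at a=8/5 m (b=L-a=12/5):
  θ_2 = (M₀x²/(2L)-M₀(x-a)+C₁)/EI  [x>a] with C₁=M₀(3b²-L²)/(6L)=8/75 = (2·(16/5)²/(2·4)-2·((16/5)-(8/5))+(8/75))/200000 = -1/375000 rad
Load 3 — triangular load w₀=10 kN/m (0→w₀ over full span):
  θ_3 = -w₀(7L⁴-30L²x²+15x⁴)/(360LEI) = -10·(7·4⁴-30·4²·(16/5)²+15·(16/5)⁴)/(360·4·200000) = 757/14062500 rad
Superposition: θ = Σ θ_i = -16/703125 rad ≈ -0.000023 rad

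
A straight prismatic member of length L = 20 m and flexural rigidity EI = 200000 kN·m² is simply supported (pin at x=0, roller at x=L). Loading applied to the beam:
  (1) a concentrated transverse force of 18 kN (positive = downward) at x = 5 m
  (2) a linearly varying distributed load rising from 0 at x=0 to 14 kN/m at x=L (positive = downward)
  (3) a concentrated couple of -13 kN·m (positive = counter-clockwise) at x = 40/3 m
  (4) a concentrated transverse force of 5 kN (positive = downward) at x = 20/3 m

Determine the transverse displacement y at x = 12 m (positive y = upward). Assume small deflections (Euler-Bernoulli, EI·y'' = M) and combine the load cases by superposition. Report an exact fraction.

y(12) = -16705529/202500000 m

Load 1 — point force P=18 kN at a=5 m (b=L-a=15):
  y_1 = -Pa(L-x)(2Lx-a²-x²)/(6LEI)  [x>a] = -18·5·(20-12)·(2·20·12-5²-12²)/(6·20·200000) = -933/100000 m
Load 2 — triangular load w₀=14 kN/m (0→w₀ over full span):
  y_2 = -w₀x(7L⁴-10L²x²+3x⁴)/(360LEI) = -14·12·(7·20⁴-10·20²·12²+3·12⁴)/(360·20·200000) = -16576/234375 m
Load 3 — applied couple M₀=-13 kN·m at a=40/3 m (b=L-a=20/3):
  y_3 = (M₀x³/(6L)+C₁x)/EI  [x≤a] with C₁=M₀(3b²-L²)/(6L)=260/9 = ((-13)·12³/(6·20)+(260/9)·12)/200000 = 299/375000 m
Load 4 — point force P=5 kN at a=20/3 m (b=L-a=40/3):
  y_4 = -Pa(L-x)(2Lx-a²-x²)/(6LEI)  [x>a] = -5·(20/3)·(20-12)·(2·20·12-(20/3)²-12²)/(6·20·200000) = -164/50625 m
Superposition: y = Σ y_i = -16705529/202500000 m ≈ -0.082496 m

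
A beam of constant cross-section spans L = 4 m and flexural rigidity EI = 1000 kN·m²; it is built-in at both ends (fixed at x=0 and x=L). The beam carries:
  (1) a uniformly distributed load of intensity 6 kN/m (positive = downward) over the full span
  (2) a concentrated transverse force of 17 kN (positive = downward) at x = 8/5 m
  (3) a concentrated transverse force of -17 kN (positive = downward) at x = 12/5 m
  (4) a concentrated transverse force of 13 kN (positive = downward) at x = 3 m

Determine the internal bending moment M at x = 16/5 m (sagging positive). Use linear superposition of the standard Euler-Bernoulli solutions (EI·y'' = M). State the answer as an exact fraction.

Load 1 — uniform load w=6 kN/m over full span:
  M_1 = wLx/2 - wL²/12 - wx²/2 = 6·4·(16/5)/2 - 6·4²/12 - 6·(16/5)²/2 = -8/25 kN·m
Load 2 — point force P=17 kN at a=8/5 m (b=L-a=12/5):
  M_2 = Pa²(a+3b)(L-x)/L³ - Pa²b/L²  [x>a] = 17·(8/5)²·((8/5)+3·(12/5))·(4-(16/5))/4³ - 17·(8/5)²·(12/5)/4² = -1088/625 kN·m
Load 3 — point force P=-17 kN at a=12/5 m (b=L-a=8/5):
  M_3 = Pa²(a+3b)(L-x)/L³ - Pa²b/L²  [x>a] = (-17)·(12/5)²·((12/5)+3·(8/5))·(4-(16/5))/4³ - (-17)·(12/5)²·(8/5)/4² = 612/625 kN·m
Load 4 — point force P=13 kN at a=3 m (b=L-a=1):
  M_4 = Pa²(a+3b)(L-x)/L³ - Pa²b/L²  [x>a] = 13·3²·(3+3·1)·(4-(16/5))/4³ - 13·3²·1/4² = 117/80 kN·m
Superposition: M = Σ M_i = 3809/10000 kN·m ≈ 0.380900 kN·m

M(16/5) = 3809/10000 kN·m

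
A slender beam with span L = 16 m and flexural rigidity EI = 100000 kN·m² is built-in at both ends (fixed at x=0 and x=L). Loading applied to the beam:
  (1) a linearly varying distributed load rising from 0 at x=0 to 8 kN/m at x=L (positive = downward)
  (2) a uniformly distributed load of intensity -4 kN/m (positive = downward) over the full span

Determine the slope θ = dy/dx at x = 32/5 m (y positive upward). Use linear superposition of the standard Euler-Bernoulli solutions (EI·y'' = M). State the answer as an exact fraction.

Load 1 — triangular load w₀=8 kN/m (0→w₀ over full span):
  θ_1 = -w₀(2x(L-x)(L-2x)(x+2L)+x²(L-x)²)/(120LEI) = -8·(2·(32/5)·(16-(32/5))·(16-2·(32/5))·((32/5)+2·16)+(32/5)²·(16-(32/5))²)/(120·16·100000) = -1536/1953125 rad
Load 2 — uniform load w=-4 kN/m over full span:
  θ_2 = -wx(L-x)(L-2x)/(12EI) = -(-4)·(32/5)·(16-(32/5))·(16-2·(32/5))/(12·100000) = 256/390625 rad
Superposition: θ = Σ θ_i = -256/1953125 rad ≈ -0.000131 rad

θ(32/5) = -256/1953125 rad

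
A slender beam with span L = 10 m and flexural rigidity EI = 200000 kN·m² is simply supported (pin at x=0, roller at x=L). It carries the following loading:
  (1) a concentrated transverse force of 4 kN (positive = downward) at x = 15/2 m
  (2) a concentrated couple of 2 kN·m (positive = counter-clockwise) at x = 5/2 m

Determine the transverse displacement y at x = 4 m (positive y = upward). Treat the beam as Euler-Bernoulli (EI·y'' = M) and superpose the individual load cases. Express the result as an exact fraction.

Load 1 — point force P=4 kN at a=15/2 m (b=L-a=5/2):
  y_1 = -Pbx(L²-b²-x²)/(6LEI)  [x≤a] = -4·(5/2)·4·(10²-(5/2)²-4²)/(6·10·200000) = -311/1200000 m
Load 2 — applied couple M₀=2 kN·m at a=5/2 m (b=L-a=15/2):
  y_2 = (M₀x³/(6L)-M₀(x-a)²/2+C₁x)/EI  [x>a] with C₁=M₀(3b²-L²)/(6L)=55/24 = (2·4³/(6·10)-2·(4-(5/2))²/2+(55/24)·4)/200000 = 181/4000000 m
Superposition: y = Σ y_i = -2567/12000000 m ≈ -0.000214 m

y(4) = -2567/12000000 m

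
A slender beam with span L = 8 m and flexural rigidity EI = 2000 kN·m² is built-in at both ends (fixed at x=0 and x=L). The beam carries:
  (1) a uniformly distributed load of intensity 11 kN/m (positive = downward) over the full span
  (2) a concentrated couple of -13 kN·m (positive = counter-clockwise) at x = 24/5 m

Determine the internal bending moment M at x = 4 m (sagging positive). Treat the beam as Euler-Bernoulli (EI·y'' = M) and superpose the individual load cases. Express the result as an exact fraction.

M(4) = 362/15 kN·m

Load 1 — uniform load w=11 kN/m over full span:
  M_1 = wLx/2 - wL²/12 - wx²/2 = 11·8·4/2 - 11·8²/12 - 11·4²/2 = 88/3 kN·m
Load 2 — applied couple M₀=-13 kN·m at a=24/5 m (b=L-a=16/5):
  M_2 = R_Ax - M_A  [x≤a] with R_A=-117/50, M_A=-104/25 = (-117/50)·4 - (-104/25) = -26/5 kN·m
Superposition: M = Σ M_i = 362/15 kN·m ≈ 24.133333 kN·m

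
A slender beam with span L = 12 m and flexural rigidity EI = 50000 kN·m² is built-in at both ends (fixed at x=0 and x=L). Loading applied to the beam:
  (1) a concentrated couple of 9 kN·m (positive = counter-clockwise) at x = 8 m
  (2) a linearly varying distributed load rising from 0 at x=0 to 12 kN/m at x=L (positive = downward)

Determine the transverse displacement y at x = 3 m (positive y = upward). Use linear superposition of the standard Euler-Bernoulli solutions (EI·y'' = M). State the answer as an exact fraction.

Load 1 — applied couple M₀=9 kN·m at a=8 m (b=L-a=4):
  y_1 = (R_Ax³/6 - M_Ax²/2)/EI  [x≤a] with R_A=1, M_A=3 = (1·3³/6 - 3·3²/2)/50000 = -9/50000 m
Load 2 — triangular load w₀=12 kN/m (0→w₀ over full span):
  y_2 = -w₀x²(L-x)²(x+2L)/(120LEI) = -12·3²·(12-3)²·(3+2·12)/(120·12·50000) = -6561/2000000 m
Superposition: y = Σ y_i = -6921/2000000 m ≈ -0.003461 m

y(3) = -6921/2000000 m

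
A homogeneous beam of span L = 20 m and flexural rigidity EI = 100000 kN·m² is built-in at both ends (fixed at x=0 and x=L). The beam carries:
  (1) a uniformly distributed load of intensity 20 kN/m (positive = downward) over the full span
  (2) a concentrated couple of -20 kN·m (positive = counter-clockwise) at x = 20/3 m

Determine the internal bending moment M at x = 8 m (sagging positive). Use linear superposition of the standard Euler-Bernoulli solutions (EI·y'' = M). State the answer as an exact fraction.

Load 1 — uniform load w=20 kN/m over full span:
  M_1 = wLx/2 - wL²/12 - wx²/2 = 20·20·8/2 - 20·20²/12 - 20·8²/2 = 880/3 kN·m
Load 2 — applied couple M₀=-20 kN·m at a=20/3 m (b=L-a=40/3):
  M_2 = R_Ax - M_A - M₀  [x>a] with R_A=-4/3, M_A=0 = (-4/3)·8 - 0 - (-20) = 28/3 kN·m
Superposition: M = Σ M_i = 908/3 kN·m ≈ 302.666667 kN·m

M(8) = 908/3 kN·m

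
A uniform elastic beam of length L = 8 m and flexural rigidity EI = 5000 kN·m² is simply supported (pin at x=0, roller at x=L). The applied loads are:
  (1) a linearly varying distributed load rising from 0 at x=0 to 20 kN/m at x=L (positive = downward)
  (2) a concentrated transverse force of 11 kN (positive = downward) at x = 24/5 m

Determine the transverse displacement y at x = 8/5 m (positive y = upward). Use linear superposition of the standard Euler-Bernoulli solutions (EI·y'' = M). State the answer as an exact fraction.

Load 1 — triangular load w₀=20 kN/m (0→w₀ over full span):
  y_1 = -w₀x(7L⁴-10L²x²+3x⁴)/(360LEI) = -20·(8/5)·(7·8⁴-10·8²·(8/5)²+3·(8/5)⁴)/(360·8·5000) = -352256/5859375 m
Load 2 — point force P=11 kN at a=24/5 m (b=L-a=16/5):
  y_2 = -Pbx(L²-b²-x²)/(6LEI)  [x≤a] = -11·(16/5)·(8/5)·(8²-(16/5)²-(8/5)²)/(6·8·5000) = -2816/234375 m
Superposition: y = Σ y_i = -422656/5859375 m ≈ -0.072133 m

y(8/5) = -422656/5859375 m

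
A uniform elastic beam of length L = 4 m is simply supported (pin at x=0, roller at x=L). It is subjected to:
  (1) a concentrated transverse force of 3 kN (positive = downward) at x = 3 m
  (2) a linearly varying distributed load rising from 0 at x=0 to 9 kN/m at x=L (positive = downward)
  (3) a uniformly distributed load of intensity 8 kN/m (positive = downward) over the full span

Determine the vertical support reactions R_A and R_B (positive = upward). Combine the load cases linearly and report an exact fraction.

R_A = 91/4 kN, R_B = 121/4 kN

Load 1 — point force P=3 kN at a=3 m (b=L-a=1):
  R_A = Pb/L = 3·1/4 = 3/4 kN
  R_B = Pa/L = 3·3/4 = 9/4 kN
Load 2 — triangular load w₀=9 kN/m (0→w₀ over full span):
  R_A = w₀L/6 = 9·4/6 = 6 kN
  R_B = w₀L/3 = 9·4/3 = 12 kN
Load 3 — uniform load w=8 kN/m over full span:
  R_A = wL/2 = 8·4/2 = 16 kN
  R_B = wL/2 = 8·4/2 = 16 kN
Superposition: R_A = 91/4 kN, R_B = 121/4 kN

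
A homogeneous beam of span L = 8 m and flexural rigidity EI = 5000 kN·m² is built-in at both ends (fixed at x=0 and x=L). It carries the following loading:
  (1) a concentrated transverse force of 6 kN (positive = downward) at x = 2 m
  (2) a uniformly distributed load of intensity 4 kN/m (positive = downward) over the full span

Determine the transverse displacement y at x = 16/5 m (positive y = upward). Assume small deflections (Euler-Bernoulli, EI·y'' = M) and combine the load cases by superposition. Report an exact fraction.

Load 1 — point force P=6 kN at a=2 m (b=L-a=6):
  y_1 = -Pa²(L-x)²(3bL-(3b+a)(L-x))/(6L³EI)  [x>a] = -6·2²·(8-(16/5))²·(3·6·8-(3·6+2)·(8-(16/5)))/(6·8³·5000) = -27/15625 m
Load 2 — uniform load w=4 kN/m over full span:
  y_2 = -wx²(L-x)²/(24EI) = -4·(16/5)²·(8-(16/5))²/(24·5000) = -3072/390625 m
Superposition: y = Σ y_i = -3747/390625 m ≈ -0.009592 m

y(16/5) = -3747/390625 m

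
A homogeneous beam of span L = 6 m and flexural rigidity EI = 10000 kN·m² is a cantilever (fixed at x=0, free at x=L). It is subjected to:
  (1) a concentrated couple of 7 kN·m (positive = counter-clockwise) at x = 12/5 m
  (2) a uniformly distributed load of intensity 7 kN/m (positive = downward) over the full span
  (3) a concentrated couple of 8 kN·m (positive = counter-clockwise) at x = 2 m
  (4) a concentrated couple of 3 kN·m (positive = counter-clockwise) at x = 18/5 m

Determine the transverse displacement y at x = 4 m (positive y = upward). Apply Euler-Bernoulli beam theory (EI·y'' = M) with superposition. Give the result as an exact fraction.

Load 1 — applied couple M₀=7 kN·m at a=12/5 m (b=L-a=18/5):
  y_1 = M₀a(2x-a)/(2EI)  [x>a] = 7·(12/5)·(2·4-(12/5))/(2·10000) = 147/31250 m
Load 2 — uniform load w=7 kN/m over full span:
  y_2 = -wx²(x²-4Lx+6L²)/(24EI) = -7·4²·(4²-4·6·4+6·6²)/(24·10000) = -119/1875 m
Load 3 — applied couple M₀=8 kN·m at a=2 m (b=L-a=4):
  y_3 = M₀a(2x-a)/(2EI)  [x>a] = 8·2·(2·4-2)/(2·10000) = 3/625 m
Load 4 — applied couple M₀=3 kN·m at a=18/5 m (b=L-a=12/5):
  y_4 = M₀a(2x-a)/(2EI)  [x>a] = 3·(18/5)·(2·4-(18/5))/(2·10000) = 297/125000 m
Superposition: y = Σ y_i = -3869/75000 m ≈ -0.051587 m

y(4) = -3869/75000 m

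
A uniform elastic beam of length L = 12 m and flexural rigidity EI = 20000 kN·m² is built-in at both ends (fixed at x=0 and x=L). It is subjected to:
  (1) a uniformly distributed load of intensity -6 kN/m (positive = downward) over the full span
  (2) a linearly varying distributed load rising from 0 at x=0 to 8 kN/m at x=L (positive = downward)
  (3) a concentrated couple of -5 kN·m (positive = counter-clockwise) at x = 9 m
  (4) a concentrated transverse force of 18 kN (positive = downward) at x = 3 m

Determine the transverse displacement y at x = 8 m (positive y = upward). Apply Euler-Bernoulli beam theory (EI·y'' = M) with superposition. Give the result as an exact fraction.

Load 1 — uniform load w=-6 kN/m over full span:
  y_1 = -wx²(L-x)²/(24EI) = -(-6)·8²·(12-8)²/(24·20000) = 8/625 m
Load 2 — triangular load w₀=8 kN/m (0→w₀ over full span):
  y_2 = -w₀x²(L-x)²(x+2L)/(120LEI) = -8·8²·(12-8)²·(8+2·12)/(120·12·20000) = -256/28125 m
Load 3 — applied couple M₀=-5 kN·m at a=9 m (b=L-a=3):
  y_3 = (R_Ax³/6 - M_Ax²/2)/EI  [x≤a] with R_A=-15/32, M_A=-25/16 = ((-15/32)·8³/6 - (-25/16)·8²/2)/20000 = 1/2000 m
Load 4 — point force P=18 kN at a=3 m (b=L-a=9):
  y_4 = -Pa²(L-x)²(3bL-(3b+a)(L-x))/(6L³EI)  [x>a] = -18·3²·(12-8)²·(3·9·12-(3·9+3)·(12-8))/(6·12³·20000) = -51/20000 m
Superposition: y = Σ y_i = 1483/900000 m ≈ 0.001648 m

y(8) = 1483/900000 m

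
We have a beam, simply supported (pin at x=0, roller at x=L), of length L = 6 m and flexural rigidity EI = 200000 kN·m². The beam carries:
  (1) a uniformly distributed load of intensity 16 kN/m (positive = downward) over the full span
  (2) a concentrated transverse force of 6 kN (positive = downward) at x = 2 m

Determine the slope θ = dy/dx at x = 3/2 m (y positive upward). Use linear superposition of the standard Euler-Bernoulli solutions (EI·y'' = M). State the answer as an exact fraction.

θ(3/2) = -647/1200000 rad

Load 1 — uniform load w=16 kN/m over full span:
  θ_1 = -w(L³-6Lx²+4x³)/(24EI) = -16·(6³-6·6·(3/2)²+4·(3/2)³)/(24·200000) = -99/200000 rad
Load 2 — point force P=6 kN at a=2 m (b=L-a=4):
  θ_2 = -Pb(L²-b²-3x²)/(6LEI)  [x≤a] = -6·4·(6²-4²-3·(3/2)²)/(6·6·200000) = -53/1200000 rad
Superposition: θ = Σ θ_i = -647/1200000 rad ≈ -0.000539 rad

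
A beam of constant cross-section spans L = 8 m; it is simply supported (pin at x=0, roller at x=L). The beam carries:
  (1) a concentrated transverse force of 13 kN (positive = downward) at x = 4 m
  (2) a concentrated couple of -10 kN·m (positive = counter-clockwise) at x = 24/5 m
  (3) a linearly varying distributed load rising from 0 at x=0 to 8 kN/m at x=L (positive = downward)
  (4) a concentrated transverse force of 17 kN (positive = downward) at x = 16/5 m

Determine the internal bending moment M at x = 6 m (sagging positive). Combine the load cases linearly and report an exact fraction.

Load 1 — point force P=13 kN at a=4 m (b=L-a=4):
  M_1 = Pa(L-x)/L  [x>a] = 13·4·(8-6)/8 = 13 kN·m
Load 2 — applied couple M₀=-10 kN·m at a=24/5 m (b=L-a=16/5):
  M_2 = M₀x/L - M₀  [x>a] = (-10)·6/8 - (-10) = 5/2 kN·m
Load 3 — triangular load w₀=8 kN/m (0→w₀ over full span):
  M_3 = w₀Lx/6 - w₀x³/(6L) = 8·8·6/6 - 8·6³/(6·8) = 28 kN·m
Load 4 — point force P=17 kN at a=16/5 m (b=L-a=24/5):
  M_4 = Pa(L-x)/L  [x>a] = 17·(16/5)·(8-6)/8 = 68/5 kN·m
Superposition: M = Σ M_i = 571/10 kN·m ≈ 57.100000 kN·m

M(6) = 571/10 kN·m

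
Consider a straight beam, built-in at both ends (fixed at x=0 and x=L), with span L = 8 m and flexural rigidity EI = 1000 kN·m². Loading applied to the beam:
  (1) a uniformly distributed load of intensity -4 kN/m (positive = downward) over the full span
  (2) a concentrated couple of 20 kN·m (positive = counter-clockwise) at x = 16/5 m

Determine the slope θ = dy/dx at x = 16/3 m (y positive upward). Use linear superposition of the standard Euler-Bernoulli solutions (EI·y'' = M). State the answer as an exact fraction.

θ(16/3) = -856/50625 rad

Load 1 — uniform load w=-4 kN/m over full span:
  θ_1 = -wx(L-x)(L-2x)/(12EI) = -(-4)·(16/3)·(8-(16/3))·(8-2·(16/3))/(12·1000) = -128/10125 rad
Load 2 — applied couple M₀=20 kN·m at a=16/5 m (b=L-a=24/5):
  θ_2 = (R_Ax²/2 - M_Ax - M₀(x-a))/EI  [x>a] with R_A=18/5, M_A=12/5 = ((18/5)·(16/3)²/2 - (12/5)·(16/3) - 20·((16/3)-(16/5)))/1000 = -8/1875 rad
Superposition: θ = Σ θ_i = -856/50625 rad ≈ -0.016909 rad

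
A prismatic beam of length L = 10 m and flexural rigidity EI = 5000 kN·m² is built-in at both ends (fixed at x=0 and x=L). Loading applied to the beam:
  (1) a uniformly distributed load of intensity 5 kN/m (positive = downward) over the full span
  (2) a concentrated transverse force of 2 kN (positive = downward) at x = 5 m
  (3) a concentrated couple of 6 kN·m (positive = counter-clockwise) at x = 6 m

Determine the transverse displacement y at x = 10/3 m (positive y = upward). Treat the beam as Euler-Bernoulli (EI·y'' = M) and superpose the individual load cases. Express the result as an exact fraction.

y(10/3) = -28171/1215000 m

Load 1 — uniform load w=5 kN/m over full span:
  y_1 = -wx²(L-x)²/(24EI) = -5·(10/3)²·(10-(10/3))²/(24·5000) = -5/243 m
Load 2 — point force P=2 kN at a=5 m (b=L-a=5):
  y_2 = -Pb²x²(3aL-(3a+b)x)/(6L³EI)  [x≤a] = -2·5²·(10/3)²·(3·5·10-(3·5+5)·(10/3))/(6·10³·5000) = -1/648 m
Load 3 — applied couple M₀=6 kN·m at a=6 m (b=L-a=4):
  y_3 = (R_Ax³/6 - M_Ax²/2)/EI  [x≤a] with R_A=108/125, M_A=48/25 = ((108/125)·(10/3)³/6 - (48/25)·(10/3)²/2)/5000 = -2/1875 m
Superposition: y = Σ y_i = -28171/1215000 m ≈ -0.023186 m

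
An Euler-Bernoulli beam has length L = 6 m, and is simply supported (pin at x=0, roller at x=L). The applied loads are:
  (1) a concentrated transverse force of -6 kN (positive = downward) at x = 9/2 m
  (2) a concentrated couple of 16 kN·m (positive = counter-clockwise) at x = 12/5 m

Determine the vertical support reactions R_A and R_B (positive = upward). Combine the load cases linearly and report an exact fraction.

R_A = 7/6 kN, R_B = -43/6 kN

Load 1 — point force P=-6 kN at a=9/2 m (b=L-a=3/2):
  R_A = Pb/L = (-6)·(3/2)/6 = -3/2 kN
  R_B = Pa/L = (-6)·(9/2)/6 = -9/2 kN
Load 2 — applied couple M₀=16 kN·m at a=12/5 m (b=L-a=18/5):
  R_A = M₀/L = 16/6 = 8/3 kN
  R_B = -M₀/L = -16/6 = -8/3 kN
Superposition: R_A = 7/6 kN, R_B = -43/6 kN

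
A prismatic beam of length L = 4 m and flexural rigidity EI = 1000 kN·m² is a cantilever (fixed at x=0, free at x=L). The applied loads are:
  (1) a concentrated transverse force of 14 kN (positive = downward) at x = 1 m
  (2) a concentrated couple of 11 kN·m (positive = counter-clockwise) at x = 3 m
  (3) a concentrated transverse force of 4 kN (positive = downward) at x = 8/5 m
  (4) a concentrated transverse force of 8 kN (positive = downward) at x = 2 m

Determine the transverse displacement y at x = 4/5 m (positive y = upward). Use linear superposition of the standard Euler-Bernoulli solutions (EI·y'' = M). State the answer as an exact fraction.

y(4/5) = -277/46875 m

Load 1 — point force P=14 kN at a=1 m (b=L-a=3):
  y_1 = -Px²(3a-x)/(6EI)  [x≤a] = -14·(4/5)²·(3·1-(4/5))/(6·1000) = -154/46875 m
Load 2 — applied couple M₀=11 kN·m at a=3 m (b=L-a=1):
  y_2 = M₀x²/(2EI)  [x≤a] = 11·(4/5)²/(2·1000) = 11/3125 m
Load 3 — point force P=4 kN at a=8/5 m (b=L-a=12/5):
  y_3 = -Px²(3a-x)/(6EI)  [x≤a] = -4·(4/5)²·(3·(8/5)-(4/5))/(6·1000) = -16/9375 m
Load 4 — point force P=8 kN at a=2 m (b=L-a=2):
  y_4 = -Px²(3a-x)/(6EI)  [x≤a] = -8·(4/5)²·(3·2-(4/5))/(6·1000) = -208/46875 m
Superposition: y = Σ y_i = -277/46875 m ≈ -0.005909 m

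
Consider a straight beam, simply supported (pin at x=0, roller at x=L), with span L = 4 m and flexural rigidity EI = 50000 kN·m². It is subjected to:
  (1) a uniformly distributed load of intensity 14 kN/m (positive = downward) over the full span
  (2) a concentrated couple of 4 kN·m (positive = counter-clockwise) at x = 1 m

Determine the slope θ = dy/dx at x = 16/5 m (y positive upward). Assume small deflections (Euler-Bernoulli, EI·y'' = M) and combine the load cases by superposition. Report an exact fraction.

θ(16/5) = 20791/37500000 rad

Load 1 — uniform load w=14 kN/m over full span:
  θ_1 = -w(L³-6Lx²+4x³)/(24EI) = -14·(4³-6·4·(16/5)²+4·(16/5)³)/(24·50000) = 231/390625 rad
Load 2 — applied couple M₀=4 kN·m at a=1 m (b=L-a=3):
  θ_2 = (M₀x²/(2L)-M₀(x-a)+C₁)/EI  [x>a] with C₁=M₀(3b²-L²)/(6L)=11/6 = (4·(16/5)²/(2·4)-4·((16/5)-1)+(11/6))/50000 = -277/7500000 rad
Superposition: θ = Σ θ_i = 20791/37500000 rad ≈ 0.000554 rad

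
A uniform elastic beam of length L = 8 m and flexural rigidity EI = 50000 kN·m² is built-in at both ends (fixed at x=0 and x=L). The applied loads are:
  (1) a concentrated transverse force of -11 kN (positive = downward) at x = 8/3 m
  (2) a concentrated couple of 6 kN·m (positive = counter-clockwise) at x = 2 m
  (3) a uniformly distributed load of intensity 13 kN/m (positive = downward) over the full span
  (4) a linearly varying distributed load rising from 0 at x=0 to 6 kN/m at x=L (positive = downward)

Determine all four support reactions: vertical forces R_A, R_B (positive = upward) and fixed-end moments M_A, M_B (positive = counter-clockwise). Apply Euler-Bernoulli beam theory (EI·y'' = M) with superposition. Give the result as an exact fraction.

Load 1 — point force P=-11 kN at a=8/3 m (b=L-a=16/3):
  R_A = Pb²(3a+b)/L³ = (-11)·(16/3)²·(3·(8/3)+(16/3))/8³ = -220/27 kN
  M_A = Pab²/L² = (-11)·(8/3)·(16/3)²/8² = -352/27 kN·m
  R_B = Pa²(a+3b)/L³ = (-11)·(8/3)²·((8/3)+3·(16/3))/8³ = -77/27 kN
  M_B = -Pa²b/L² = -(-11)·(8/3)²·(16/3)/8² = 176/27 kN·m
Load 2 — applied couple M₀=6 kN·m at a=2 m (b=L-a=6):
  R_A = 6M₀ab/L³ = 6·6·2·6/8³ = 27/32 kN
  M_A = M₀b(2a-b)/L² = 6·6·(2·2-6)/8² = -9/8 kN·m
  R_B = -6M₀ab/L³ = -6·6·2·6/8³ = -27/32 kN
  M_B = M₀a(2b-a)/L² = 6·2·(2·6-2)/8² = 15/8 kN·m
Load 3 — uniform load w=13 kN/m over full span:
  R_A = wL/2 = 13·8/2 = 52 kN
  M_A = wL²/12 = 13·8²/12 = 208/3 kN·m
  R_B = wL/2 = 13·8/2 = 52 kN
  M_B = -wL²/12 = -13·8²/12 = -208/3 kN·m
Load 4 — triangular load w₀=6 kN/m (0→w₀ over full span):
  R_A = 3w₀L/20 = 3·6·8/20 = 36/5 kN
  M_A = w₀L²/30 = 6·8²/30 = 64/5 kN·m
  R_B = 7w₀L/20 = 7·6·8/20 = 84/5 kN
  M_B = -w₀L²/20 = -6·8²/20 = -96/5 kN·m
Superposition: R_A = 224189/4320 kN, M_A = 73409/1080 kN·m, R_B = 281251/4320 kN, M_B = -86551/1080 kN·m

R_A = 224189/4320 kN, M_A = 73409/1080 kN·m, R_B = 281251/4320 kN, M_B = -86551/1080 kN·m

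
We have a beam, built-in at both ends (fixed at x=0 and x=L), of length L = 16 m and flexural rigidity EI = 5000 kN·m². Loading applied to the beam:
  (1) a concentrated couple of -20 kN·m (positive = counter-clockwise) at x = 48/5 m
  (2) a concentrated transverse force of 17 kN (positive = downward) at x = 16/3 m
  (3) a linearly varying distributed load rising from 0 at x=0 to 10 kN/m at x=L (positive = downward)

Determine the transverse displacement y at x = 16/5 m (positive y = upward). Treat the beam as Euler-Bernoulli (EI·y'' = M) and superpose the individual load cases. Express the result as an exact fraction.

y(16/5) = -13358336/158203125 m

Load 1 — applied couple M₀=-20 kN·m at a=48/5 m (b=L-a=32/5):
  y_1 = (R_Ax³/6 - M_Ax²/2)/EI  [x≤a] with R_A=-9/5, M_A=-32/5 = ((-9/5)·(16/5)³/6 - (-32/5)·(16/5)²/2)/5000 = 1792/390625 m
Load 2 — point force P=17 kN at a=16/3 m (b=L-a=32/3):
  y_2 = -Pb²x²(3aL-(3a+b)x)/(6L³EI)  [x≤a] = -17·(32/3)²·(16/5)²·(3·(16/3)·16-(3·(16/3)+(32/3))·(16/5))/(6·16³·5000) = -34816/1265625 m
Load 3 — triangular load w₀=10 kN/m (0→w₀ over full span):
  y_3 = -w₀x²(L-x)²(x+2L)/(120LEI) = -10·(16/5)²·(16-(16/5))²·((16/5)+2·16)/(120·16·5000) = -360448/5859375 m
Superposition: y = Σ y_i = -13358336/158203125 m ≈ -0.084438 m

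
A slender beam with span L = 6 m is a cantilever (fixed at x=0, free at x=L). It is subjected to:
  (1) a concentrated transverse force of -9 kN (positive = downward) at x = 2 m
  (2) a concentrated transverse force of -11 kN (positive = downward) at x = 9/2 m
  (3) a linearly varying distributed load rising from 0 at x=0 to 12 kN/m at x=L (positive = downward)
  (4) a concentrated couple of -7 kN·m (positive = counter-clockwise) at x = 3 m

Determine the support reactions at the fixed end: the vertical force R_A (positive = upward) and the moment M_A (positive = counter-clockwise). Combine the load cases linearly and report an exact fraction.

R_A = 16 kN, M_A = 167/2 kN·m

Load 1 — point force P=-9 kN at a=2 m (b=L-a=4):
  R_A = P = (-9) = -9 kN
  M_A = Pa = (-9)·2 = -18 kN·m
Load 2 — point force P=-11 kN at a=9/2 m (b=L-a=3/2):
  R_A = P = (-11) = -11 kN
  M_A = Pa = (-11)·(9/2) = -99/2 kN·m
Load 3 — triangular load w₀=12 kN/m (0→w₀ over full span):
  R_A = w₀L/2 = 12·6/2 = 36 kN
  M_A = w₀L²/3 = 12·6²/3 = 144 kN·m
Load 4 — applied couple M₀=-7 kN·m at a=3 m (b=L-a=3):
  R_A = 0 kN
  M_A = -M₀ = -(-7) = 7 kN·m
Superposition: R_A = 16 kN, M_A = 167/2 kN·m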